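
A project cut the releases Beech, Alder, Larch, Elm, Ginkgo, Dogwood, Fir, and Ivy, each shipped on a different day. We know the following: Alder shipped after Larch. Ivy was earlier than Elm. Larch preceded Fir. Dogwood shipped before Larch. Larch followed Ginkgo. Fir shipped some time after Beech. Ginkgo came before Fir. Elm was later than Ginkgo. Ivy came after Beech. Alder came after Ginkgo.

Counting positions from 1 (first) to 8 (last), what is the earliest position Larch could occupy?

3

Dogwood and Ginkgo must both come before Larch — 2 forced predecessors.
Nothing else is forced ahead of Larch, so its earliest slot is position 2 + 1 = 3.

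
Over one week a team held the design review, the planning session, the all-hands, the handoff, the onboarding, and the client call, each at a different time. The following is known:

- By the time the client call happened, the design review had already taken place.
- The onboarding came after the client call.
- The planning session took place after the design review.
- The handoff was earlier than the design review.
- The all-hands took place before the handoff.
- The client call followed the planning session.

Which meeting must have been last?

Every other meeting has a chain of constraints placing it before the onboarding, so the onboarding is last.

the onboarding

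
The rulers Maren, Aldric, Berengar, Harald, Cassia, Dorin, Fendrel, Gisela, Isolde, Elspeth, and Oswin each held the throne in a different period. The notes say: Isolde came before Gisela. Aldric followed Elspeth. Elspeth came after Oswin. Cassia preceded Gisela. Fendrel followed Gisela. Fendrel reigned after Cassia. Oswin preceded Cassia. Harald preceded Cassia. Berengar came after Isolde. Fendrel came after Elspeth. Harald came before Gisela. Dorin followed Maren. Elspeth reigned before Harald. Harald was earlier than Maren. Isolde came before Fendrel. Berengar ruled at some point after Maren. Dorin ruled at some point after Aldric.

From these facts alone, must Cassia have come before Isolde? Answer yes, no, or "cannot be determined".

cannot be determined

No chain of stated constraints runs from Cassia to Isolde, and none runs from Isolde to Cassia either.
So the relative order of Cassia and Isolde is not fixed by the given facts.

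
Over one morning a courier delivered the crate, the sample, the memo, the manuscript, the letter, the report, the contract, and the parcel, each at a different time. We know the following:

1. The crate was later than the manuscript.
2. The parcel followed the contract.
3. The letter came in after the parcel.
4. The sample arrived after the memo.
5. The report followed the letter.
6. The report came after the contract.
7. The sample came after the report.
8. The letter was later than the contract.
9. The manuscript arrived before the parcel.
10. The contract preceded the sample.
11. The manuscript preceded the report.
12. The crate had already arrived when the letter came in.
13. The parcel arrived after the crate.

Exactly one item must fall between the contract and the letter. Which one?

Tracing the constraints gives the contract → the parcel → the letter, so the parcel sits after the contract and before the letter.
No other item is forced both after the contract and before the letter.

the parcel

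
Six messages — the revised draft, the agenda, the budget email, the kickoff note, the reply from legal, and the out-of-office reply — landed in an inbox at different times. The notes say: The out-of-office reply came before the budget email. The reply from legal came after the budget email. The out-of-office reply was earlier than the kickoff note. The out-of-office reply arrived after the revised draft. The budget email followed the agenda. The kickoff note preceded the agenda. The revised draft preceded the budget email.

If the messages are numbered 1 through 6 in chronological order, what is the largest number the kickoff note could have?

3

The kickoff note must come before the agenda, the budget email, and the reply from legal — 3 messages forced after it.
Everything else can be placed before the kickoff note in some valid order, so the kickoff note can sit as late as position 6 − 3 = 3.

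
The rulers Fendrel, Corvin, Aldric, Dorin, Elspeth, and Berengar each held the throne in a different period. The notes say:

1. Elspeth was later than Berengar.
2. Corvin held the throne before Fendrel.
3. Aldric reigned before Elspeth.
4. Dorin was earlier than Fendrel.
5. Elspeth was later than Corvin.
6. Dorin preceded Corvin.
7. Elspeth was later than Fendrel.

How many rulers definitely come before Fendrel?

2

Directly stated before Fendrel: Corvin and Dorin.
No chain forces Aldric (or any of the others) ahead of Fendrel.
That's Corvin and Dorin — 2 in all.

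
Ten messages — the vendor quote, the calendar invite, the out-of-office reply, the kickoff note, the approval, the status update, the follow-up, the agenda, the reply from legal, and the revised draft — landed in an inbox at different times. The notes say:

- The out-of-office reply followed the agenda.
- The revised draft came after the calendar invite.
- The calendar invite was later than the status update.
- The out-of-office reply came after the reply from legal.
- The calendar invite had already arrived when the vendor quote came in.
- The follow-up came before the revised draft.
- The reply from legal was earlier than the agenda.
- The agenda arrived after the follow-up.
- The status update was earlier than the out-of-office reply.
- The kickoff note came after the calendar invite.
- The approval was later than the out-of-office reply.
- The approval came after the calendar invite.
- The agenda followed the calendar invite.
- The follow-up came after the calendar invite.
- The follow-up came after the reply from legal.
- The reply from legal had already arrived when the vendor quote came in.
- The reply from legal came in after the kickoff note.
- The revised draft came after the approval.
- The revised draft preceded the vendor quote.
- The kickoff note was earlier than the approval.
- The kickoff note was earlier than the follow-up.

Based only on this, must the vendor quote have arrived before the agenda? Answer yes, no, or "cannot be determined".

no

Tracing the constraints gives the agenda → the out-of-office reply → the approval → the revised draft → the vendor quote, so the agenda must come before the vendor quote.
That means the vendor quote cannot be before the agenda.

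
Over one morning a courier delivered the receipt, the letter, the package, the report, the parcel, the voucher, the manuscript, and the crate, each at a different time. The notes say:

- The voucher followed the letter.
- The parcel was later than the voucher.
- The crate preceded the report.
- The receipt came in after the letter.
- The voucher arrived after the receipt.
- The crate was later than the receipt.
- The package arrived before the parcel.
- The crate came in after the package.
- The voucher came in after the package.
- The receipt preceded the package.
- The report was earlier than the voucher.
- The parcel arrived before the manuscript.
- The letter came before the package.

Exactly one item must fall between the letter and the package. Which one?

the receipt

Tracing the constraints gives the letter → the receipt → the package, so the receipt sits after the letter and before the package.
No other item is forced both after the letter and before the package.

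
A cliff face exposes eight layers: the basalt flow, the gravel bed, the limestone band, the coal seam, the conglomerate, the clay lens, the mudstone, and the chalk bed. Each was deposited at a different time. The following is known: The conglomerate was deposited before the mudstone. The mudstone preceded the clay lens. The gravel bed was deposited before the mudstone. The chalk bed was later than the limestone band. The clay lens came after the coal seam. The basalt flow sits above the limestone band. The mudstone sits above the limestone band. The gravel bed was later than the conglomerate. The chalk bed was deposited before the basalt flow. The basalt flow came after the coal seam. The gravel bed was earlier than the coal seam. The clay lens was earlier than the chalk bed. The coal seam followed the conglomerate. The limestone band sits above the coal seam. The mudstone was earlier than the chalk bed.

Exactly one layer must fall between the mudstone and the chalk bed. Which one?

the clay lens

Tracing the constraints gives the mudstone → the clay lens → the chalk bed, so the clay lens sits after the mudstone and before the chalk bed.
No other layer is forced both after the mudstone and before the chalk bed.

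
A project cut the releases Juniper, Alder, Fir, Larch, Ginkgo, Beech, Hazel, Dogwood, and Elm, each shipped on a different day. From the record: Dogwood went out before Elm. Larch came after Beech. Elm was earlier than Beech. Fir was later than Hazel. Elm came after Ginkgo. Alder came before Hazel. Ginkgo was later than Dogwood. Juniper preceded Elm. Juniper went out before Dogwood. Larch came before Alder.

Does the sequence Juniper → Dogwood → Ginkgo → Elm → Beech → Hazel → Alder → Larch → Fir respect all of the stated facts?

no

The constraints require Alder before Hazel, but in the proposed sequence Hazel appears ahead of Alder. That one violation is enough.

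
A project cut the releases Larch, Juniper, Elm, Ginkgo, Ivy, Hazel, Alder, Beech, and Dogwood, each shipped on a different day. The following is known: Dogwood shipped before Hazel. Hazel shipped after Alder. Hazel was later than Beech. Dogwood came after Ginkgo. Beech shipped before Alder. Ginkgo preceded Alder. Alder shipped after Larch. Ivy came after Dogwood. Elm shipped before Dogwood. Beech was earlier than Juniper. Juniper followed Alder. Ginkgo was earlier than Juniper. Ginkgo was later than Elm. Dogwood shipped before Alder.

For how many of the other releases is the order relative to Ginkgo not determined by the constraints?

Forced before Ginkgo: Elm; forced after Ginkgo: Alder, Dogwood, Hazel, Ivy, and Juniper.
That leaves Beech and Larch with no forced order relative to Ginkgo — 2.

2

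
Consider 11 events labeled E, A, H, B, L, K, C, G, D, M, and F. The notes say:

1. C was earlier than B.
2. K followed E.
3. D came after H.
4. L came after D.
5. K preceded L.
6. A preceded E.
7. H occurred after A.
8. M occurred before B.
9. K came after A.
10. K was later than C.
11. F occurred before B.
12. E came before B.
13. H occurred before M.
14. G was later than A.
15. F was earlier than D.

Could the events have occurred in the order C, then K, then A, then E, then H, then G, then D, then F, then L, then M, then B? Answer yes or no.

The constraints require A before K, but in the proposed sequence K appears ahead of A. That one violation is enough.

no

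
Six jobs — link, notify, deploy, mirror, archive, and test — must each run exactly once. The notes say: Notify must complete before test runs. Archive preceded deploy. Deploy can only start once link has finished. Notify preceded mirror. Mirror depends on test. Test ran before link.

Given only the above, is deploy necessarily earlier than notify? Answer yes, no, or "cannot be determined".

Tracing the constraints gives notify → test → link → deploy, so notify must come before deploy.
That means deploy cannot be before notify.

no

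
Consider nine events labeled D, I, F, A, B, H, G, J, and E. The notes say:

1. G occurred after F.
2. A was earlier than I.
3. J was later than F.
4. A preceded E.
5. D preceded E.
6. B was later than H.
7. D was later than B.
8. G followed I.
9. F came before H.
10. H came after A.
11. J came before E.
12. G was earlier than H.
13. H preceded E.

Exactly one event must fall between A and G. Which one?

I

Tracing the constraints gives A → I → G, so I sits after A and before G.
No other event is forced both after A and before G.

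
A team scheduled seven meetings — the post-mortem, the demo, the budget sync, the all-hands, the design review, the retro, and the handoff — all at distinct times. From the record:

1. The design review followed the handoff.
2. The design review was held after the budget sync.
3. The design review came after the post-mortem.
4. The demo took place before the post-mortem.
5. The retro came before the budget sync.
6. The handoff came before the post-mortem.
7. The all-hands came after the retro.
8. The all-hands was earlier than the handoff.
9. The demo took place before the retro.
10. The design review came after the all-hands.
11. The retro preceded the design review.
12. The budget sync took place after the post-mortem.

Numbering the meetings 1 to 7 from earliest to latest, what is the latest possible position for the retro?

2

The retro must come before the all-hands, the budget sync, the design review, the handoff, and the post-mortem — 5 meetings forced after it.
Everything else can be placed before the retro in some valid order, so the retro can sit as late as position 7 − 5 = 2.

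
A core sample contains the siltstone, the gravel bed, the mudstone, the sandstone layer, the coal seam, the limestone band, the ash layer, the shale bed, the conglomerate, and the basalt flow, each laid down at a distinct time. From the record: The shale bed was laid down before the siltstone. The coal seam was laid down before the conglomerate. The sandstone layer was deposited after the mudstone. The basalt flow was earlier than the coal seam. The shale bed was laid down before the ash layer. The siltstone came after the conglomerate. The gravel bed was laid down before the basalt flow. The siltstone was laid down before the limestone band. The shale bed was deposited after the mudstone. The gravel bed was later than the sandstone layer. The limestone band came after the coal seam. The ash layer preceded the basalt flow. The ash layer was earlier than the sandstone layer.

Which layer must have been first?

the mudstone

The mudstone has a chain of constraints placing it before every other layer, so the mudstone must be first.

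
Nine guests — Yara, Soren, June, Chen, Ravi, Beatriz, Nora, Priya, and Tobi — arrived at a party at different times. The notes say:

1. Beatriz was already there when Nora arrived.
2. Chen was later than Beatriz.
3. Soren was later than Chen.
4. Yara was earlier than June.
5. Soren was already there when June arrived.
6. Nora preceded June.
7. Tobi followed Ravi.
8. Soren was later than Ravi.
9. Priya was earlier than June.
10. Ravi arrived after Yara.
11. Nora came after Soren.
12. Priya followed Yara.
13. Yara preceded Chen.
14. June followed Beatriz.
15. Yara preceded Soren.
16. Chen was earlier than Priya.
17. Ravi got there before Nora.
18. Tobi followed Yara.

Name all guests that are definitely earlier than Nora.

Beatriz, Chen, Ravi, Soren, Yara

Directly stated before Nora: Beatriz, Ravi, and Soren.
Chen reaches Nora via Chen → Soren → Nora.
Yara reaches Nora via Yara → Ravi → Nora.
No chain forces Priya (or any of the others) ahead of Nora.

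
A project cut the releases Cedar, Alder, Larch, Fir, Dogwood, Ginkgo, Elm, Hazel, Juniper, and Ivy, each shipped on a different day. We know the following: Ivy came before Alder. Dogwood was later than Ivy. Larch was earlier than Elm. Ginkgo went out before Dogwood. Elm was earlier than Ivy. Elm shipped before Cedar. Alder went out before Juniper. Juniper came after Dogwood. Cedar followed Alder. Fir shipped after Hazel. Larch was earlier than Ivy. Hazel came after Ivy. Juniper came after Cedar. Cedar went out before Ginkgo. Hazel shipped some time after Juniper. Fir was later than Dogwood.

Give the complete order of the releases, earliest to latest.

The constraints fix every adjacent pair, so only one ordering works:
Larch → Elm → Ivy → Alder → Cedar → Ginkgo → Dogwood → Juniper → Hazel → Fir.

Larch, Elm, Ivy, Alder, Cedar, Ginkgo, Dogwood, Juniper, Hazel, Fir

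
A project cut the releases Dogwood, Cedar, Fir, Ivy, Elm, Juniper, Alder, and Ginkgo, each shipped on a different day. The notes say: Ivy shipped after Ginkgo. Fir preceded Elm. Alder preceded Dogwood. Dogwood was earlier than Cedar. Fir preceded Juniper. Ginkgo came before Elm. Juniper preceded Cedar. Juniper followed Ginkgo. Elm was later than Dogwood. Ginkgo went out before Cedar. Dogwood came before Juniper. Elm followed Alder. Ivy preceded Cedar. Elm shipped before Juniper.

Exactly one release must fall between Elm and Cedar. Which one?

Tracing the constraints gives Elm → Juniper → Cedar, so Juniper sits after Elm and before Cedar.
No other release is forced both after Elm and before Cedar.

Juniper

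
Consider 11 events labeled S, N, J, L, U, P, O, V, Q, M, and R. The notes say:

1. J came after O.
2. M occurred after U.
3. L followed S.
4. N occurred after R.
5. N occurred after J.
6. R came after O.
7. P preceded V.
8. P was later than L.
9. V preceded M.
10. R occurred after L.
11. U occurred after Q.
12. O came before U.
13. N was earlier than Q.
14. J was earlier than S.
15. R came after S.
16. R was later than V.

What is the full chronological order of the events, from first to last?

The constraints fix every adjacent pair, so only one ordering works:
O → J → S → L → P → V → R → N → Q → U → M.

O, J, S, L, P, V, R, N, Q, U, M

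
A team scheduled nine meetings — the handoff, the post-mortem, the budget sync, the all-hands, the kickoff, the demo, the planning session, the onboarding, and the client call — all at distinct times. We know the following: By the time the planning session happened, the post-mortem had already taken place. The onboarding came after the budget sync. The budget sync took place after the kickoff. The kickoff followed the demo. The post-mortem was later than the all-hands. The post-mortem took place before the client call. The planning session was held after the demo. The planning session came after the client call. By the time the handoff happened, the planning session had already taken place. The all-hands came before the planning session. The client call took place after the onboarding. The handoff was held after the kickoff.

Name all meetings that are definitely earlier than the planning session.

the all-hands, the budget sync, the client call, the demo, the kickoff, the onboarding, the post-mortem

Directly stated before the planning session: the all-hands, the client call, the demo, and the post-mortem.
The budget sync reaches the planning session via the budget sync → the onboarding → the client call → the planning session.
The kickoff reaches the planning session via the kickoff → the budget sync → the onboarding → the client call → the planning session.
The onboarding reaches the planning session via the onboarding → the client call → the planning session.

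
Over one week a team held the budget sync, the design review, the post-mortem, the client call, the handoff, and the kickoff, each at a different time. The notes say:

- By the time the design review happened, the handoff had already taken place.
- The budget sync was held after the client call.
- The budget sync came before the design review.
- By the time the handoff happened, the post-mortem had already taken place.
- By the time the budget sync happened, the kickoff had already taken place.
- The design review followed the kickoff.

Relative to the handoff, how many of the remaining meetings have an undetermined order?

3

Forced before the handoff: the post-mortem; forced after the handoff: the design review.
That leaves the budget sync, the client call, and the kickoff with no forced order relative to the handoff — 3.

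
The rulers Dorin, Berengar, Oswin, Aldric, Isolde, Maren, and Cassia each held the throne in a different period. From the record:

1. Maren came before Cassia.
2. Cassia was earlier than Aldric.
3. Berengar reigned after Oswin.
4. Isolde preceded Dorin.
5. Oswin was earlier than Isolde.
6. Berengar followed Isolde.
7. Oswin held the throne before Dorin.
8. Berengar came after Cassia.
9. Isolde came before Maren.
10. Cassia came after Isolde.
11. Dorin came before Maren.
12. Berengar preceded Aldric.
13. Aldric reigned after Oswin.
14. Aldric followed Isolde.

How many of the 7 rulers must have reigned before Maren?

Directly stated before Maren: Dorin and Isolde.
Oswin reaches Maren via Oswin → Dorin → Maren.
No chain forces Aldric (or any of the others) ahead of Maren.
That's Dorin, Isolde, and Oswin — 3 in all.

3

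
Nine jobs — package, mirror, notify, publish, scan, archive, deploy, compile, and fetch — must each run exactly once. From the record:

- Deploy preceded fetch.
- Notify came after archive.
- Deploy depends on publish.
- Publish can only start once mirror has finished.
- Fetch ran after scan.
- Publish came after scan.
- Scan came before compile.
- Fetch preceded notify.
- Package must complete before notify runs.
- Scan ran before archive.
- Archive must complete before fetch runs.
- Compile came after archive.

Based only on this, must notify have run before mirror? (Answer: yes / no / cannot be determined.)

no

Tracing the constraints gives mirror → publish → deploy → fetch → notify, so mirror must come before notify.
That means notify cannot be before mirror.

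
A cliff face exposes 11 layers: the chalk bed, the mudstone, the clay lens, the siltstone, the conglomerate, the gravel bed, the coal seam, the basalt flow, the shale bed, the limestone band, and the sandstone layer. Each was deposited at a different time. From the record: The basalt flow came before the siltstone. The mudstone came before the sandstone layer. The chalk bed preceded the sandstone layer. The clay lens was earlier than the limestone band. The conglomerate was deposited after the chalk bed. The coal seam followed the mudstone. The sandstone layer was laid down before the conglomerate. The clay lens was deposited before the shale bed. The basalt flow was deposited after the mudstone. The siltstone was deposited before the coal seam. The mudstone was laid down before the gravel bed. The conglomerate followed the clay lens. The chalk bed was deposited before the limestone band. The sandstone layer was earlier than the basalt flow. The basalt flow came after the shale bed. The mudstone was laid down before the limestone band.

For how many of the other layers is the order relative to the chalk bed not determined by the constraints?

Forced after the chalk bed: the basalt flow, the coal seam, the conglomerate, the limestone band, the sandstone layer, and the siltstone.
That leaves the clay lens, the gravel bed, the mudstone, and the shale bed with no forced order relative to the chalk bed — 4.

4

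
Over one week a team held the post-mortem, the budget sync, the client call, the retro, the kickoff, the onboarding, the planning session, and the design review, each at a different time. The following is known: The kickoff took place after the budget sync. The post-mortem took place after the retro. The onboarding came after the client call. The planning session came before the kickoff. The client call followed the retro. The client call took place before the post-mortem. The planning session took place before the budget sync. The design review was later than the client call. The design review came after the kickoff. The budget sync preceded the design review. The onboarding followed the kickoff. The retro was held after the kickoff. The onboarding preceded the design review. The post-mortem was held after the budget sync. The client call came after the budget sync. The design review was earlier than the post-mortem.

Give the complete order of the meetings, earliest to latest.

the planning session, the budget sync, the kickoff, the retro, the client call, the onboarding, the design review, the post-mortem

The constraints fix every adjacent pair, so only one ordering works:
the planning session → the budget sync → the kickoff → the retro → the client call → the onboarding → the design review → the post-mortem.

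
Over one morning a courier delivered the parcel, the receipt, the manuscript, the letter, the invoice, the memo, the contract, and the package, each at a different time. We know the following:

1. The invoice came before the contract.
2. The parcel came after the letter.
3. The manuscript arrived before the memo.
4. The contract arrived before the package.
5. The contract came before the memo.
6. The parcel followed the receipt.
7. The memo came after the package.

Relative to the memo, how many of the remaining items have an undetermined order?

Forced before the memo: the contract, the invoice, the manuscript, and the package.
That leaves the letter, the parcel, and the receipt with no forced order relative to the memo — 3.

3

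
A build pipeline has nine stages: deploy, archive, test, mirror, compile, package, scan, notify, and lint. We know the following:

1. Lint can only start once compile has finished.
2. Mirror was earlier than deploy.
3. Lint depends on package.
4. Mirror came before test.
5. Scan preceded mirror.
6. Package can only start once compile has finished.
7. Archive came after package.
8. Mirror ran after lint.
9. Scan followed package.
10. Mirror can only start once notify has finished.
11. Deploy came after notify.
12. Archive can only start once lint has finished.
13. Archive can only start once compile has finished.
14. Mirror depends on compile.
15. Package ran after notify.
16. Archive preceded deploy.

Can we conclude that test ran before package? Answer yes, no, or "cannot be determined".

no

Tracing the constraints gives package → lint → mirror → test, so package must come before test.
That means test cannot be before package.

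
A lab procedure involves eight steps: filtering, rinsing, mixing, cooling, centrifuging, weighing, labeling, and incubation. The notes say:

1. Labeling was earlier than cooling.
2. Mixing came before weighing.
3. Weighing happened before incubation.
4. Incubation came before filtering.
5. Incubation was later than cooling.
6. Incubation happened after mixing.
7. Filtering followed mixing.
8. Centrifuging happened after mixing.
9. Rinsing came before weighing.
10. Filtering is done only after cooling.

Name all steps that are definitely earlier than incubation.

cooling, labeling, mixing, rinsing, weighing

Directly stated before incubation: cooling, mixing, and weighing.
Labeling reaches incubation via labeling → cooling → incubation.
Rinsing reaches incubation via rinsing → weighing → incubation.
No chain forces centrifuging (or any of the others) ahead of incubation.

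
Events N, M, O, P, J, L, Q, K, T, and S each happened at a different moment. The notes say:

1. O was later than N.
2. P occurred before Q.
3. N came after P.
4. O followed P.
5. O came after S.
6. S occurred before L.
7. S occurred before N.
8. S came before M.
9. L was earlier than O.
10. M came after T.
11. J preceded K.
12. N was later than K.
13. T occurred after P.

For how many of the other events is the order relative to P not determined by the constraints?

Forced after P: M, N, O, Q, and T.
That leaves J, K, L, and S with no forced order relative to P — 4.

4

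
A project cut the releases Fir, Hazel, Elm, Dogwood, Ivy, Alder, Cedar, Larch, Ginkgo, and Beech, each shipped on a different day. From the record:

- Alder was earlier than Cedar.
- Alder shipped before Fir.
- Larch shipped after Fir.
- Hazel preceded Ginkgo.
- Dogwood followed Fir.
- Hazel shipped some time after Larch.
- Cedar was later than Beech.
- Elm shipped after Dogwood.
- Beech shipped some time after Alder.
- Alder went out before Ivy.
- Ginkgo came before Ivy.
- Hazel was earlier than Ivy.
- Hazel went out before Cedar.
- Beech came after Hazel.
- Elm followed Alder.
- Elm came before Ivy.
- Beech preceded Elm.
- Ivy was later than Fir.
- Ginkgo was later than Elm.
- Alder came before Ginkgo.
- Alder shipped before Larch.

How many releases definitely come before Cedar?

5

Directly stated before Cedar: Alder, Beech, and Hazel.
Fir reaches Cedar via Fir → Larch → Hazel → Cedar.
Larch reaches Cedar via Larch → Hazel → Cedar.
That's Alder, Beech, Fir, Hazel, and Larch — 5 in all.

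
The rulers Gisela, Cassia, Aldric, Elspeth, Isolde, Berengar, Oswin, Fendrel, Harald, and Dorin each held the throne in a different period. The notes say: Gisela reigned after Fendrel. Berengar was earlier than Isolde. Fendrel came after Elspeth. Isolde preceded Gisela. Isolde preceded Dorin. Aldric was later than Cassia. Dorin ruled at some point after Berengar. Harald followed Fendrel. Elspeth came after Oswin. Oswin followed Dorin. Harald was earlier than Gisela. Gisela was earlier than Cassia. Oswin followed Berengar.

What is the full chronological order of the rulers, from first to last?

The constraints fix every adjacent pair, so only one ordering works:
Berengar → Isolde → Dorin → Oswin → Elspeth → Fendrel → Harald → Gisela → Cassia → Aldric.

Berengar, Isolde, Dorin, Oswin, Elspeth, Fendrel, Harald, Gisela, Cassia, Aldric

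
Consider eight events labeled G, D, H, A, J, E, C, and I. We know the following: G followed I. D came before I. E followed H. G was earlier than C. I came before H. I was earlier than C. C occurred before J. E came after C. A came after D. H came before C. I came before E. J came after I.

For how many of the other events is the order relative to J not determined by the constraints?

2

Forced before J: C, D, G, H, and I.
That leaves A and E with no forced order relative to J — 2.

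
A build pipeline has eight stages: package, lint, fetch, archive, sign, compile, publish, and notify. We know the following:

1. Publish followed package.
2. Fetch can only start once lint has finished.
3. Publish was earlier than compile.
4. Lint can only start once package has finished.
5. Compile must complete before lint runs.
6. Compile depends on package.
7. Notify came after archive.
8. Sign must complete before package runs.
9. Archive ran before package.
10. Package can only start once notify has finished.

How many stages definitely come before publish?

4

Directly stated before publish: package.
Archive reaches publish via archive → package → publish.
Notify reaches publish via notify → package → publish.
Sign reaches publish via sign → package → publish.
That's archive, notify, package, and sign — 4 in all.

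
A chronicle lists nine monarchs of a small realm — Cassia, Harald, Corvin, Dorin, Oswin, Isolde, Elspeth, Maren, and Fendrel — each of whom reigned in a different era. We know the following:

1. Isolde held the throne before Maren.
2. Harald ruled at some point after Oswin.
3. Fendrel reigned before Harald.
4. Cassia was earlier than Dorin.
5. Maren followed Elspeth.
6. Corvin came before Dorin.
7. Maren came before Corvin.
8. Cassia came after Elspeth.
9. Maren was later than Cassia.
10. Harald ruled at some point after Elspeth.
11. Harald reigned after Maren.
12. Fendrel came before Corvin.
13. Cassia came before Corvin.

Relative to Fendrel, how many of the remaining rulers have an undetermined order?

Forced after Fendrel: Corvin, Dorin, and Harald.
That leaves Cassia, Elspeth, Isolde, Maren, and Oswin with no forced order relative to Fendrel — 5.

5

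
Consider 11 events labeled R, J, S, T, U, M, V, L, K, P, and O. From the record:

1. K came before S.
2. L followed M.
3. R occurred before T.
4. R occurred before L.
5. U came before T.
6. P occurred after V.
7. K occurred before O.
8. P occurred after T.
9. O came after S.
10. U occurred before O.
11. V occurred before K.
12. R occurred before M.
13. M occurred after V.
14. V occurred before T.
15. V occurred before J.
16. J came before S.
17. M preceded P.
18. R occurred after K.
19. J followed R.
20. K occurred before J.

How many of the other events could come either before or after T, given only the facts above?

5

Forced before T: K, R, U, and V; forced after T: P.
That leaves J, L, M, O, and S with no forced order relative to T — 5.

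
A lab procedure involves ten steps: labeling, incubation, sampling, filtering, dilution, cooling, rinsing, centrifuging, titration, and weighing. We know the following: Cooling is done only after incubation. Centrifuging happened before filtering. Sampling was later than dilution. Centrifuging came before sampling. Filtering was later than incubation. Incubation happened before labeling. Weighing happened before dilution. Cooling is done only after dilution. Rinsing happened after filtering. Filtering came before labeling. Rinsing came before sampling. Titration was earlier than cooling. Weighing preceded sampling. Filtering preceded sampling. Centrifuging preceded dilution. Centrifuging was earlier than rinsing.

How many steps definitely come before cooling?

Directly stated before cooling: dilution, incubation, and titration.
Centrifuging reaches cooling via centrifuging → dilution → cooling.
Weighing reaches cooling via weighing → dilution → cooling.
That's centrifuging, dilution, incubation, titration, and weighing — 5 in all.

5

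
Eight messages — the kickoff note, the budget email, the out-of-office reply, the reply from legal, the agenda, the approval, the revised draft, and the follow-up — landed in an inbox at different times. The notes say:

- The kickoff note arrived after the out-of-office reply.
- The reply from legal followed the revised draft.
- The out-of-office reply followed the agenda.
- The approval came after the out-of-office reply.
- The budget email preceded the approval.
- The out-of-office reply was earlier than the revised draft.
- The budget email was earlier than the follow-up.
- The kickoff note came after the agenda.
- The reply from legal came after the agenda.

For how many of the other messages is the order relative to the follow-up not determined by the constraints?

Forced before the follow-up: the budget email.
That leaves the agenda, the approval, the kickoff note, the out-of-office reply, the reply from legal, and the revised draft with no forced order relative to the follow-up — 6.

6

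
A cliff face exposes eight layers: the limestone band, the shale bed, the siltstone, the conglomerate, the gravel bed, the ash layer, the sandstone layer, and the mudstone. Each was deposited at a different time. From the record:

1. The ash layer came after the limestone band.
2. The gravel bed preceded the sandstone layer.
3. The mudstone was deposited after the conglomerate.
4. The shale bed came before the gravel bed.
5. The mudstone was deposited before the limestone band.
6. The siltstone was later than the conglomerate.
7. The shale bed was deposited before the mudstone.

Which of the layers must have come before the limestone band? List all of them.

the conglomerate, the mudstone, the shale bed

Directly stated before the limestone band: the mudstone.
The conglomerate reaches the limestone band via the conglomerate → the mudstone → the limestone band.
The shale bed reaches the limestone band via the shale bed → the mudstone → the limestone band.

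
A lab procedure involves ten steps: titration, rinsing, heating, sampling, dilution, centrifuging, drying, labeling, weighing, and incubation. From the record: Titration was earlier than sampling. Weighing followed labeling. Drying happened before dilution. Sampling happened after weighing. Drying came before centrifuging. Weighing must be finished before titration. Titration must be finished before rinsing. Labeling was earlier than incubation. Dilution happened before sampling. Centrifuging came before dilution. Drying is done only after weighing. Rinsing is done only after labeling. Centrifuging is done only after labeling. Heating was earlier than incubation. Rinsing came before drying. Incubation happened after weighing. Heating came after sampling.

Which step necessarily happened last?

incubation

Every other step has a chain of constraints placing it before incubation, so incubation is last.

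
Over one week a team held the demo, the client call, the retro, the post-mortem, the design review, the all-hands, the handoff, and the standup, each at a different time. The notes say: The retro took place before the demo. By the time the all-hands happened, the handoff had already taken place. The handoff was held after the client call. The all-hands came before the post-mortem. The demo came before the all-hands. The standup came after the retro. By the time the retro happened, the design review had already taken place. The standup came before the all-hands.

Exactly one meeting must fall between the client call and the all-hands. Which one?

Tracing the constraints gives the client call → the handoff → the all-hands, so the handoff sits after the client call and before the all-hands.
No other meeting is forced both after the client call and before the all-hands.

the handoff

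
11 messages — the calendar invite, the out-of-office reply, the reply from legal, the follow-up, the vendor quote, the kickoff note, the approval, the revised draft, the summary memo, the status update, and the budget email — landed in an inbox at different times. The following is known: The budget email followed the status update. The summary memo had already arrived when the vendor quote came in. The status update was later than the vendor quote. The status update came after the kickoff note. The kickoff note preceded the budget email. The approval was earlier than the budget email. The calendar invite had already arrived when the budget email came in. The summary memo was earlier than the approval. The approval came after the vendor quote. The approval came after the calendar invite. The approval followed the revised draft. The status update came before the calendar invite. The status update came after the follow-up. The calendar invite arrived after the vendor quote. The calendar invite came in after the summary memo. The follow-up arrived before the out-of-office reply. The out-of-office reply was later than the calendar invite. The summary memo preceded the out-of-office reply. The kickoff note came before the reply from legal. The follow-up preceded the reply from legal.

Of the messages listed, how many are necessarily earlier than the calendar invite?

Directly stated before the calendar invite: the status update, the summary memo, and the vendor quote.
The follow-up reaches the calendar invite via the follow-up → the status update → the calendar invite.
The kickoff note reaches the calendar invite via the kickoff note → the status update → the calendar invite.
That's the follow-up, the kickoff note, the status update, the summary memo, and the vendor quote — 5 in all.

5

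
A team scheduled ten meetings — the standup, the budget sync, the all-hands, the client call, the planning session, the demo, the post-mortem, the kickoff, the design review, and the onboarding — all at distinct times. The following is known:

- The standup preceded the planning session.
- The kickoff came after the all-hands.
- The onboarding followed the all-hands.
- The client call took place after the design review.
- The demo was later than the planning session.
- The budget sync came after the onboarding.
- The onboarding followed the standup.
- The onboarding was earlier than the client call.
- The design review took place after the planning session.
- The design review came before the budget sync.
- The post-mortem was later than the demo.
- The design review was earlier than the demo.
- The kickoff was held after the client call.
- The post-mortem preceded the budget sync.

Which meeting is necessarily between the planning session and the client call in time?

the design review

Tracing the constraints gives the planning session → the design review → the client call, so the design review sits after the planning session and before the client call.
No other meeting is forced both after the planning session and before the client call.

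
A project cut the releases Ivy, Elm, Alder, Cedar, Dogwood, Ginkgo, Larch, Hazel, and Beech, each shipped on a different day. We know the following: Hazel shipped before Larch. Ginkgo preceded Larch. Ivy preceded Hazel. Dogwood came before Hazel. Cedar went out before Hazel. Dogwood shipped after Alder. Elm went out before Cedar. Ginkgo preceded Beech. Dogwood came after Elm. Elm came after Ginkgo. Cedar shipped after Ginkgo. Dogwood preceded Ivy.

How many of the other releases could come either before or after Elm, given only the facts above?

Forced before Elm: Ginkgo; forced after Elm: Cedar, Dogwood, Hazel, Ivy, and Larch.
That leaves Alder and Beech with no forced order relative to Elm — 2.

2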